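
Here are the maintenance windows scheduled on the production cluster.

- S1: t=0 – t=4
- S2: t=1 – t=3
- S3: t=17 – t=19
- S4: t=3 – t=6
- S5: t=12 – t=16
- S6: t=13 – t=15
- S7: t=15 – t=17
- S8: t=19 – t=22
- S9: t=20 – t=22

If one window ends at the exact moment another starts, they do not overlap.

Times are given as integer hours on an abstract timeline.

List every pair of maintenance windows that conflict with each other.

S1 & S2, S1 & S4, S5 & S6, S5 & S7, S8 & S9

Sorted by start: S1, S2, S4, S5, S6, S7, S3, S8, S9.
S2 starts before S1 ends → S1 and S2 overlap.
S4 starts before S1 ends → S1 and S4 overlap.
S5 starts after S1 ends, so nothing later overlaps S1 either.
S4 starts exactly when S2 ends (back-to-back, no overlap), so nothing later overlaps S2 either.
S5 starts after S4 ends, so nothing later overlaps S4 either.
S6 starts before S5 ends → S5 and S6 overlap.
S7 starts before S5 ends → S5 and S7 overlap.
S3 starts after S5 ends, so nothing later overlaps S5 either.
S7 starts exactly when S6 ends (back-to-back, no overlap), so nothing later overlaps S6 either.
S3 starts exactly when S7 ends (back-to-back, no overlap), so nothing later overlaps S7 either.
S8 starts exactly when S3 ends (back-to-back, no overlap), so nothing later overlaps S3 either.
S9 starts before S8 ends → S8 and S9 overlap.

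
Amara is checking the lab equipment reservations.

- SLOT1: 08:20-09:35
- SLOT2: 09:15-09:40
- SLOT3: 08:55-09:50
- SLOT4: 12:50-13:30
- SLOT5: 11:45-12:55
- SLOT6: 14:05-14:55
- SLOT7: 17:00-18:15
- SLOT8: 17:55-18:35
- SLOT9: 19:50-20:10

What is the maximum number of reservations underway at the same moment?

3

Sweep the timeline, counting +1 at each start and −1 at each end (ends before starts at a tie):
08:20 start SLOT1 → 1
08:55 start SLOT3 → 2
09:15 start SLOT2 → 3
09:35 end SLOT1 → 2
09:40 end SLOT2 → 1
09:50 end SLOT3 → 0
11:45 start SLOT5 → 1
12:50 start SLOT4 → 2
12:55 end SLOT5 → 1
13:30 end SLOT4 → 0
14:05 start SLOT6 → 1
14:55 end SLOT6 → 0
17:00 start SLOT7 → 1
17:55 start SLOT8 → 2
18:15 end SLOT7 → 1
18:35 end SLOT8 → 0
19:50 start SLOT9 → 1
20:10 end SLOT9 → 0
Peak is 3, at 09:15 (SLOT1, SLOT2, SLOT3).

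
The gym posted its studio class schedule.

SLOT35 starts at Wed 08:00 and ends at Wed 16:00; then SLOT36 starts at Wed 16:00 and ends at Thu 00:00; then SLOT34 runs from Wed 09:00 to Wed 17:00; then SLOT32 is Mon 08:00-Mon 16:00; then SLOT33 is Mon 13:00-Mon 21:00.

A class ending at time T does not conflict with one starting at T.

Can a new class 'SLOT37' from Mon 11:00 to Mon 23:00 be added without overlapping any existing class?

No — it overlaps SLOT32, SLOT33

SLOT32: starts Mon 08:00 before SLOT37 ends Mon 23:00, and ends Mon 16:00 after SLOT37 starts Mon 11:00 → overlap.
SLOT33: starts Mon 13:00 before SLOT37 ends Mon 23:00, and ends Mon 21:00 after SLOT37 starts Mon 11:00 → overlap.
SLOT35: starts Wed 08:00 at or after SLOT37 ends Mon 23:00 → clear.
SLOT34: starts Wed 09:00 at or after SLOT37 ends Mon 23:00 → clear.
SLOT36: starts Wed 16:00 at or after SLOT37 ends Mon 23:00 → clear.
SLOT37 overlaps SLOT32, SLOT33.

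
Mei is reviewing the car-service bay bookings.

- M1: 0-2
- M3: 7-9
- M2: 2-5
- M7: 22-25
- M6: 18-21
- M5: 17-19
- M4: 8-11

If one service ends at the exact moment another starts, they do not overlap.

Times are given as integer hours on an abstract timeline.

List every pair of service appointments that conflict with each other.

Two intervals overlap when each starts before the other ends.
Sorted by start: M1, M2, M3, M4, M5, M6, M7.
M2 starts exactly when M1 ends (back-to-back, no overlap) — done with M1.
M3 starts after M2 ends — done with M2.
M4 starts before M3 ends → M3 and M4 overlap.
M5 starts after M3 ends — done with M3.
M5 starts after M4 ends — done with M4.
M6 starts before M5 ends → M5 and M6 overlap.
M7 starts after M5 ends.
M7 starts after M6 ends.

M3 & M4, M5 & M6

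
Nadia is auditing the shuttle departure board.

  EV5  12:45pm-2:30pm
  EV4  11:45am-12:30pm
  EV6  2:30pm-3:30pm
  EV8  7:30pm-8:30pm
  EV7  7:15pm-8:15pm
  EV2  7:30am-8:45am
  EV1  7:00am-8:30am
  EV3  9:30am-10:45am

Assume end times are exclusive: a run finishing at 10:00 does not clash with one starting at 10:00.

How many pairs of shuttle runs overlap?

2

Sorted by start: EV1, EV2, EV3, EV4, EV5, EV6, EV7, EV8.
EV2 starts before EV1 ends → EV1 and EV2 overlap.
EV3 starts after EV1 ends, so EV1 has no further overlaps.
EV3 starts after EV2 ends, so EV2 has no further overlaps.
EV4 starts after EV3 ends, so EV3 has no further overlaps.
EV5 starts after EV4 ends, so EV4 has no further overlaps.
EV6 starts exactly when EV5 ends (back-to-back, no overlap), so EV5 has no further overlaps.
EV7 starts after EV6 ends, so EV6 has no further overlaps.
EV8 starts before EV7 ends → EV7 and EV8 overlap.
Overlapping pairs: EV1 & EV2, EV7 & EV8 — 2 in total.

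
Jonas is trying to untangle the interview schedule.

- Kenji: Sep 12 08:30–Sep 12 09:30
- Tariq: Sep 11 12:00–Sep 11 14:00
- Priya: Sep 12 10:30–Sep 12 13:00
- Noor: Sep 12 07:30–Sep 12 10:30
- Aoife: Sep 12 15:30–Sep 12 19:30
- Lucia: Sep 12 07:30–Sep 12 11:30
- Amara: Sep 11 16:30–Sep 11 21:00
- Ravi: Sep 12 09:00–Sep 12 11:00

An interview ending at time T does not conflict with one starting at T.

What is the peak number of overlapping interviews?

4

Sort all start/end points and keep a running count:
Sep 11 12:00 start Tariq → 1
Sep 11 14:00 end Tariq → 0
Sep 11 16:30 start Amara → 1
Sep 11 21:00 end Amara → 0
Sep 12 07:30 start Lucia → 1
Sep 12 07:30 start Noor → 2
Sep 12 08:30 start Kenji → 3
Sep 12 09:00 start Ravi → 4
Sep 12 09:30 end Kenji → 3
Sep 12 10:30 end Noor → 2
Sep 12 10:30 start Priya → 3
Sep 12 11:00 end Ravi → 2
Sep 12 11:30 end Lucia → 1
Sep 12 13:00 end Priya → 0
Sep 12 15:30 start Aoife → 1
Sep 12 19:30 end Aoife → 0
Peak is 4, at Sep 12 09:00 (Kenji, Lucia, Noor, Ravi).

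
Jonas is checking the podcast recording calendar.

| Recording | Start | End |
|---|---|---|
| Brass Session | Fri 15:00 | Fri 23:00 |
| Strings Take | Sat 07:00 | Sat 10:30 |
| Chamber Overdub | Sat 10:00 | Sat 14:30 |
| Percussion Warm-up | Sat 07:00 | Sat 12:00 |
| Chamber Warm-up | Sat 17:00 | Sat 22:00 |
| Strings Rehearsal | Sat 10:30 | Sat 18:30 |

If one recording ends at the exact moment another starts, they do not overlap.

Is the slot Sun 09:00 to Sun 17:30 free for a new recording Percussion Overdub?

Brass Session: ends Fri 23:00 at or before Percussion Overdub starts Sun 09:00 → clear.
Strings Take: ends Sat 10:30 at or before Percussion Overdub starts Sun 09:00 → clear.
Percussion Warm-up: ends Sat 12:00 at or before Percussion Overdub starts Sun 09:00 → clear.
Chamber Overdub: ends Sat 14:30 at or before Percussion Overdub starts Sun 09:00 → clear.
Strings Rehearsal: ends Sat 18:30 at or before Percussion Overdub starts Sun 09:00 → clear.
Chamber Warm-up: ends Sat 22:00 at or before Percussion Overdub starts Sun 09:00 → clear.

Yes — the slot is free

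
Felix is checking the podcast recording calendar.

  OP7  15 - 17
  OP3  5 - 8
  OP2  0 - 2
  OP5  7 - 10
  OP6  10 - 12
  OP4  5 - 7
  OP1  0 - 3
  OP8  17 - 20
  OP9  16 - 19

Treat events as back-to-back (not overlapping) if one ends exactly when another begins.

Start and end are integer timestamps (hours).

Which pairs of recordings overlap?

OP1 & OP2, OP3 & OP4, OP3 & OP5, OP7 & OP9, OP8 & OP9

Sorted by start: OP1, OP2, OP3, OP4, OP5, OP6, OP7, OP9, OP8.
OP2 starts before OP1 ends → OP1 and OP2 overlap.
OP3 starts after OP1 ends, so nothing later overlaps OP1 either.
OP3 starts after OP2 ends, so nothing later overlaps OP2 either.
OP4 starts before OP3 ends → OP3 and OP4 overlap.
OP5 starts before OP3 ends → OP3 and OP5 overlap.
OP6 starts after OP3 ends, so nothing later overlaps OP3 either.
OP5 starts exactly when OP4 ends (back-to-back, no overlap), so nothing later overlaps OP4 either.
OP6 starts exactly when OP5 ends (back-to-back, no overlap), so nothing later overlaps OP5 either.
OP7 starts after OP6 ends, so nothing later overlaps OP6 either.
OP9 starts before OP7 ends → OP7 and OP9 overlap.
OP8 starts exactly when OP7 ends (back-to-back, no overlap).
OP8 starts before OP9 ends → OP9 and OP8 overlap.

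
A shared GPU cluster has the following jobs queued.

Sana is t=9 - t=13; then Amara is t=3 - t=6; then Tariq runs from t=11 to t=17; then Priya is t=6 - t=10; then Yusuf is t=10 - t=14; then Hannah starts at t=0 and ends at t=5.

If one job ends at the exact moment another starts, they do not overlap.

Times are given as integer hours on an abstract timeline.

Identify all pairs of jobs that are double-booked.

Sorted by start: Hannah, Amara, Priya, Sana, Yusuf, Tariq.
Amara starts before Hannah ends → Hannah and Amara overlap.
Priya starts after Hannah ends, so nothing later overlaps Hannah either.
Priya starts exactly when Amara ends (back-to-back, no overlap), so nothing later overlaps Amara either.
Sana starts before Priya ends → Priya and Sana overlap.
Yusuf starts exactly when Priya ends (back-to-back, no overlap), so nothing later overlaps Priya either.
Yusuf starts before Sana ends → Sana and Yusuf overlap.
Tariq starts before Sana ends → Sana and Tariq overlap.
Tariq starts before Yusuf ends → Yusuf and Tariq overlap.

Amara & Hannah, Priya & Sana, Sana & Tariq, Sana & Yusuf, Tariq & Yusuf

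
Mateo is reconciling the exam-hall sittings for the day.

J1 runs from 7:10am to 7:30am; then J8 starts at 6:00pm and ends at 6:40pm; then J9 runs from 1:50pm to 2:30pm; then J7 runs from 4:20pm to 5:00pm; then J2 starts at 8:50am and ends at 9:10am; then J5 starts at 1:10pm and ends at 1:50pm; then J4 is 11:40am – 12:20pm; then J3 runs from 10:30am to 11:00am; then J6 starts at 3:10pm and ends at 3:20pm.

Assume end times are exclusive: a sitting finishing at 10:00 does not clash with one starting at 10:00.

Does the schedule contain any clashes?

Sorted by start: J1, J2, J3, J4, J5, J9, J6, J7, J8.
J2 starts after J1 ends; J1 is clear from here.
J3 starts after J2 ends; J2 is clear from here.
J4 starts after J3 ends; J3 is clear from here.
J5 starts after J4 ends; J4 is clear from here.
J9 starts exactly when J5 ends (back-to-back, no overlap); J5 is clear from here.
J6 starts after J9 ends; J9 is clear from here.
J7 starts after J6 ends; J6 is clear from here.
J8 starts after J7 ends.
Every pair is clear; the schedule has no overlaps.

No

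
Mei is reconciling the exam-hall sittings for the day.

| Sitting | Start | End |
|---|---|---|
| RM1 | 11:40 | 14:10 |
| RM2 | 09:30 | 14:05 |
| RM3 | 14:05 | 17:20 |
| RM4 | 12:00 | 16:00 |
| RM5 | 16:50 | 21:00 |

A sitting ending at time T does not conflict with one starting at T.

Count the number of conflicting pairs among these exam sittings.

6

Sorted by start: RM2, RM1, RM4, RM3, RM5.
RM1 starts before RM2 ends → RM2 and RM1 overlap.
RM4 starts before RM2 ends → RM2 and RM4 overlap.
RM3 starts exactly when RM2 ends (back-to-back, no overlap), so RM2 has no further overlaps.
RM4 starts before RM1 ends → RM1 and RM4 overlap.
RM3 starts before RM1 ends → RM1 and RM3 overlap.
RM5 starts after RM1 ends.
RM3 starts before RM4 ends → RM4 and RM3 overlap.
RM5 starts after RM4 ends.
RM5 starts before RM3 ends → RM3 and RM5 overlap.
Overlapping pairs: RM1 & RM2, RM1 & RM3, RM1 & RM4, RM2 & RM4, RM3 & RM4, RM3 & RM5 — 6 in total.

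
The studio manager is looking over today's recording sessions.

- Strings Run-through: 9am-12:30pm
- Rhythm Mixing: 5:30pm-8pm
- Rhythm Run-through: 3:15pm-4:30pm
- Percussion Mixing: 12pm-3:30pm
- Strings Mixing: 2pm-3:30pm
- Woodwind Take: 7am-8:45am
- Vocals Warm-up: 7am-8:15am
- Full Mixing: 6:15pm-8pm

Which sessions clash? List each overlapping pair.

Full Mixing & Rhythm Mixing, Percussion Mixing & Rhythm Run-through, Percussion Mixing & Strings Mixing, Percussion Mixing & Strings Run-through, Rhythm Run-through & Strings Mixing, Vocals Warm-up & Woodwind Take

Sorted by start: Woodwind Take, Vocals Warm-up, Strings Run-through, Percussion Mixing, Strings Mixing, Rhythm Run-through, Rhythm Mixing, Full Mixing.
Vocals Warm-up starts before Woodwind Take ends → Woodwind Take and Vocals Warm-up overlap.
Strings Run-through starts after Woodwind Take ends, so Woodwind Take has no further overlaps.
Strings Run-through starts after Vocals Warm-up ends, so Vocals Warm-up has no further overlaps.
Percussion Mixing starts before Strings Run-through ends → Strings Run-through and Percussion Mixing overlap.
Strings Mixing starts after Strings Run-through ends, so Strings Run-through has no further overlaps.
Strings Mixing starts before Percussion Mixing ends → Percussion Mixing and Strings Mixing overlap.
Rhythm Run-through starts before Percussion Mixing ends → Percussion Mixing and Rhythm Run-through overlap.
Rhythm Mixing starts after Percussion Mixing ends, so Percussion Mixing has no further overlaps.
Rhythm Run-through starts before Strings Mixing ends → Strings Mixing and Rhythm Run-through overlap.
Rhythm Mixing starts after Strings Mixing ends, so Strings Mixing has no further overlaps.
Rhythm Mixing starts after Rhythm Run-through ends, so Rhythm Run-through has no further overlaps.
Full Mixing starts before Rhythm Mixing ends → Rhythm Mixing and Full Mixing overlap.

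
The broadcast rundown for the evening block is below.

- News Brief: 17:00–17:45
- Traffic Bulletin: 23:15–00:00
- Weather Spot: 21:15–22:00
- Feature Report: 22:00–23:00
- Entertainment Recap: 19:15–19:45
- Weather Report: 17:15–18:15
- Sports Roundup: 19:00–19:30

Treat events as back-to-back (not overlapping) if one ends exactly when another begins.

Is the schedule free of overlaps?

No

Check each pair: they overlap iff neither finishes before the other starts.
Sorted by start: News Brief, Weather Report, Sports Roundup, Entertainment Recap, Weather Spot, Feature Report, Traffic Bulletin.
Weather Report starts before News Brief ends → News Brief and Weather Report overlap.
That's a conflict, so the schedule is not conflict-free.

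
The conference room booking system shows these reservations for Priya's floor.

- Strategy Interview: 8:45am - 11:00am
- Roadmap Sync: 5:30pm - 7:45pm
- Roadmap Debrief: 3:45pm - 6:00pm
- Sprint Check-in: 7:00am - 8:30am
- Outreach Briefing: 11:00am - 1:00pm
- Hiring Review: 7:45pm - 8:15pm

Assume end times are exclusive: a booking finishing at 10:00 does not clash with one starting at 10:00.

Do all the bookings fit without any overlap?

Sorted by start: Sprint Check-in, Strategy Interview, Outreach Briefing, Roadmap Debrief, Roadmap Sync, Hiring Review.
Strategy Interview starts after Sprint Check-in ends, so Sprint Check-in has no further overlaps.
Outreach Briefing starts exactly when Strategy Interview ends (back-to-back, no overlap), so Strategy Interview has no further overlaps.
Roadmap Debrief starts after Outreach Briefing ends, so Outreach Briefing has no further overlaps.
Roadmap Sync starts before Roadmap Debrief ends → Roadmap Debrief and Roadmap Sync overlap.
That's a conflict, so the schedule is not conflict-free.

No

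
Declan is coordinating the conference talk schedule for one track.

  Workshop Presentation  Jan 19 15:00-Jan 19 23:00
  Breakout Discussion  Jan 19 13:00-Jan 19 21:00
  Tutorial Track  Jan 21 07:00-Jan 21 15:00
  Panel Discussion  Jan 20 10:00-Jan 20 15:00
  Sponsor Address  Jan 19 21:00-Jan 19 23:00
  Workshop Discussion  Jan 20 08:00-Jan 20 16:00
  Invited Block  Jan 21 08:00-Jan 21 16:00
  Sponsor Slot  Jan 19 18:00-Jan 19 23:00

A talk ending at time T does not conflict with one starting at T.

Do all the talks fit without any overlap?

Check each pair: they overlap iff neither finishes before the other starts.
Sorted by start: Breakout Discussion, Workshop Presentation, Sponsor Slot, Sponsor Address, Workshop Discussion, Panel Discussion, Tutorial Track, Invited Block.
Workshop Presentation starts before Breakout Discussion ends → Breakout Discussion and Workshop Presentation overlap.
That's a conflict, so the schedule is not conflict-free.

No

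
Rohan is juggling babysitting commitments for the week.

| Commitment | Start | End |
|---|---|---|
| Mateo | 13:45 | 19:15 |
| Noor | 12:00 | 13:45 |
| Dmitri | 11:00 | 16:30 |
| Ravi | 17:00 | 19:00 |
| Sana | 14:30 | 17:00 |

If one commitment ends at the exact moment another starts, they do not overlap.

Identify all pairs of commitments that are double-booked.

Dmitri & Mateo, Dmitri & Noor, Dmitri & Sana, Mateo & Ravi, Mateo & Sana

Sorted by start: Dmitri, Noor, Mateo, Sana, Ravi.
Noor starts before Dmitri ends → Dmitri and Noor overlap.
Mateo starts before Dmitri ends → Dmitri and Mateo overlap.
Sana starts before Dmitri ends → Dmitri and Sana overlap.
Ravi starts after Dmitri ends.
Mateo starts exactly when Noor ends (back-to-back, no overlap) — done with Noor.
Sana starts before Mateo ends → Mateo and Sana overlap.
Ravi starts before Mateo ends → Mateo and Ravi overlap.
Ravi starts exactly when Sana ends (back-to-back, no overlap).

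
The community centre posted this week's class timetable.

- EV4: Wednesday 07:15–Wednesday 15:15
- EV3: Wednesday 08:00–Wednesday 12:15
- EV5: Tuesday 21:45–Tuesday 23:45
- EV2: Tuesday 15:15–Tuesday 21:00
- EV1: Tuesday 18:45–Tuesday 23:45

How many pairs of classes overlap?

3

Sorted by start: EV2, EV1, EV5, EV4, EV3.
EV1 starts before EV2 ends → EV2 and EV1 overlap.
EV5 starts after EV2 ends, so nothing later overlaps EV2 either.
EV5 starts before EV1 ends → EV1 and EV5 overlap.
EV4 starts after EV1 ends, so nothing later overlaps EV1 either.
EV4 starts after EV5 ends, so nothing later overlaps EV5 either.
EV3 starts before EV4 ends → EV4 and EV3 overlap.
Overlapping pairs: EV1 & EV2, EV1 & EV5, EV3 & EV4 — 3 in total.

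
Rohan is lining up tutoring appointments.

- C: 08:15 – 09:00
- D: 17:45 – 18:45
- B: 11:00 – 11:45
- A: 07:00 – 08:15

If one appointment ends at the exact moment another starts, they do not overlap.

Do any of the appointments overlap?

No

Sorted by start: A, C, B, D.
C starts exactly when A ends (back-to-back, no overlap), so A has no further overlaps.
B starts after C ends, so C has no further overlaps.
D starts after B ends.
Every pair is clear; the schedule has no overlaps.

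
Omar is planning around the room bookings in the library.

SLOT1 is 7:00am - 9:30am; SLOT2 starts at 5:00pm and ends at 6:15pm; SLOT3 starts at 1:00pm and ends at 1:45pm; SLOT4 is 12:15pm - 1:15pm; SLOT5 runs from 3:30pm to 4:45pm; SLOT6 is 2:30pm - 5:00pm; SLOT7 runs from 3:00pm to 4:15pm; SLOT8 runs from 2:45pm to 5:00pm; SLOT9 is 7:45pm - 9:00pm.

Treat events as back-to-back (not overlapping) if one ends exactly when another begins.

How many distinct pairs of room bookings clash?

7

Sorted by start: SLOT1, SLOT4, SLOT3, SLOT6, SLOT8, SLOT7, SLOT5, SLOT2, SLOT9.
SLOT4 starts after SLOT1 ends, so SLOT1 has no further overlaps.
SLOT3 starts before SLOT4 ends → SLOT4 and SLOT3 overlap.
SLOT6 starts after SLOT4 ends, so SLOT4 has no further overlaps.
SLOT6 starts after SLOT3 ends, so SLOT3 has no further overlaps.
SLOT8 starts before SLOT6 ends → SLOT6 and SLOT8 overlap.
SLOT7 starts before SLOT6 ends → SLOT6 and SLOT7 overlap.
SLOT5 starts before SLOT6 ends → SLOT6 and SLOT5 overlap.
SLOT2 starts exactly when SLOT6 ends (back-to-back, no overlap), so SLOT6 has no further overlaps.
SLOT7 starts before SLOT8 ends → SLOT8 and SLOT7 overlap.
SLOT5 starts before SLOT8 ends → SLOT8 and SLOT5 overlap.
SLOT2 starts exactly when SLOT8 ends (back-to-back, no overlap), so SLOT8 has no further overlaps.
SLOT5 starts before SLOT7 ends → SLOT7 and SLOT5 overlap.
SLOT2 starts after SLOT7 ends, so SLOT7 has no further overlaps.
SLOT2 starts after SLOT5 ends, so SLOT5 has no further overlaps.
SLOT9 starts after SLOT2 ends.
Overlapping pairs: SLOT3 & SLOT4, SLOT5 & SLOT6, SLOT5 & SLOT7, SLOT5 & SLOT8, SLOT6 & SLOT7, SLOT6 & SLOT8, SLOT7 & SLOT8 — 7 in total.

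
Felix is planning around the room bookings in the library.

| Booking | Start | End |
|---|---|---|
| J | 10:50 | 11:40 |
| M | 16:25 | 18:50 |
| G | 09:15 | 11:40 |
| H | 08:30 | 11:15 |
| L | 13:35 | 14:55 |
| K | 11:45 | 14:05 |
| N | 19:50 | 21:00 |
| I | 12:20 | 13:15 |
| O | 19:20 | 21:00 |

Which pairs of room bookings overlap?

G & H, G & J, H & J, I & K, K & L, N & O

Sorted by start: H, G, J, K, I, L, M, O, N.
G starts before H ends → H and G overlap.
J starts before H ends → H and J overlap.
K starts after H ends, so nothing later overlaps H either.
J starts before G ends → G and J overlap.
K starts after G ends, so nothing later overlaps G either.
K starts after J ends, so nothing later overlaps J either.
I starts before K ends → K and I overlap.
L starts before K ends → K and L overlap.
M starts after K ends, so nothing later overlaps K either.
L starts after I ends, so nothing later overlaps I either.
M starts after L ends, so nothing later overlaps L either.
O starts after M ends, so nothing later overlaps M either.
N starts before O ends → O and N overlap.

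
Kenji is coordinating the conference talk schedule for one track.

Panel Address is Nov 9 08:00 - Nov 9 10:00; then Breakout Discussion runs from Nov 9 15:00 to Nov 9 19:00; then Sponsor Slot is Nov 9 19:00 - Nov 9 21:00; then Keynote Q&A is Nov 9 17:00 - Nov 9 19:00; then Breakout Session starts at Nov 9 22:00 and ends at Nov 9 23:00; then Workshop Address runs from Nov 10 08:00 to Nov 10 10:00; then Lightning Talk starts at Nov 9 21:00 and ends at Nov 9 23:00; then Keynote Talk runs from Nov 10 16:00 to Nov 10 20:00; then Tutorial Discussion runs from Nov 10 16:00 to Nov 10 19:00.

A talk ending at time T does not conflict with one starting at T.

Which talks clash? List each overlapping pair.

Two intervals overlap when each starts before the other ends.
Sorted by start: Panel Address, Breakout Discussion, Keynote Q&A, Sponsor Slot, Lightning Talk, Breakout Session, Workshop Address, Keynote Talk, Tutorial Discussion.
Breakout Discussion starts after Panel Address ends; Panel Address is clear from here.
Keynote Q&A starts before Breakout Discussion ends → Breakout Discussion and Keynote Q&A overlap.
Sponsor Slot starts exactly when Breakout Discussion ends (back-to-back, no overlap); Breakout Discussion is clear from here.
Sponsor Slot starts exactly when Keynote Q&A ends (back-to-back, no overlap); Keynote Q&A is clear from here.
Lightning Talk starts exactly when Sponsor Slot ends (back-to-back, no overlap); Sponsor Slot is clear from here.
Breakout Session starts before Lightning Talk ends → Lightning Talk and Breakout Session overlap.
Workshop Address starts after Lightning Talk ends; Lightning Talk is clear from here.
Workshop Address starts after Breakout Session ends; Breakout Session is clear from here.
Keynote Talk starts after Workshop Address ends; Workshop Address is clear from here.
Tutorial Discussion starts before Keynote Talk ends → Keynote Talk and Tutorial Discussion overlap.

Breakout Discussion & Keynote Q&A, Breakout Session & Lightning Talk, Keynote Talk & Tutorial Discussion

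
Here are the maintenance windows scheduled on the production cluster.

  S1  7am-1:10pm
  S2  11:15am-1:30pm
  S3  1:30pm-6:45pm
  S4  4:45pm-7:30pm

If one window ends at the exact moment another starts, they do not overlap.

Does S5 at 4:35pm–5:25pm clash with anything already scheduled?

Yes — it overlaps S3, S4

S1: ends 1:10pm at or before S5 starts 4:35pm → clear.
S2: ends 1:30pm at or before S5 starts 4:35pm → clear.
S3: starts 1:30pm before S5 ends 5:25pm, and ends 6:45pm after S5 starts 4:35pm → overlap.
S4: starts 4:45pm before S5 ends 5:25pm, and ends 7:30pm after S5 starts 4:35pm → overlap.
S5 overlaps S3, S4.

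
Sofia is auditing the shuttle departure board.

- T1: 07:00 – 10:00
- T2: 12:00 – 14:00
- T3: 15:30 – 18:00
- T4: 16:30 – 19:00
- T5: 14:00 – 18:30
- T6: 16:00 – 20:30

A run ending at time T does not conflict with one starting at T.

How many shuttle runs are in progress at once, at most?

Walk through starts and ends in time order (an end at T is processed before a start at T):
07:00 start T1 → 1
10:00 end T1 → 0
12:00 start T2 → 1
14:00 end T2 → 0
14:00 start T5 → 1
15:30 start T3 → 2
16:00 start T6 → 3
16:30 start T4 → 4
18:00 end T3 → 3
18:30 end T5 → 2
19:00 end T4 → 1
20:30 end T6 → 0
Peak is 4, at 16:30 (T3, T4, T5, T6).

4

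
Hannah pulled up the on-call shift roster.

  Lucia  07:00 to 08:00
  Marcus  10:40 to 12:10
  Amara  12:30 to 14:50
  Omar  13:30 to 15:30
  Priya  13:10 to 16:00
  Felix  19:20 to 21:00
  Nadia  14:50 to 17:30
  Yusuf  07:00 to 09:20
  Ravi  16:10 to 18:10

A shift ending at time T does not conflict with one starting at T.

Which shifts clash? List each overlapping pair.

Sorted by start: Yusuf, Lucia, Marcus, Amara, Priya, Omar, Nadia, Ravi, Felix.
Lucia starts before Yusuf ends → Yusuf and Lucia overlap.
Marcus starts after Yusuf ends, so nothing later overlaps Yusuf either.
Marcus starts after Lucia ends, so nothing later overlaps Lucia either.
Amara starts after Marcus ends, so nothing later overlaps Marcus either.
Priya starts before Amara ends → Amara and Priya overlap.
Omar starts before Amara ends → Amara and Omar overlap.
Nadia starts exactly when Amara ends (back-to-back, no overlap), so nothing later overlaps Amara either.
Omar starts before Priya ends → Priya and Omar overlap.
Nadia starts before Priya ends → Priya and Nadia overlap.
Ravi starts after Priya ends, so nothing later overlaps Priya either.
Nadia starts before Omar ends → Omar and Nadia overlap.
Ravi starts after Omar ends, so nothing later overlaps Omar either.
Ravi starts before Nadia ends → Nadia and Ravi overlap.
Felix starts after Nadia ends.
Felix starts after Ravi ends.

Amara & Omar, Amara & Priya, Lucia & Yusuf, Nadia & Omar, Nadia & Priya, Nadia & Ravi, Omar & Priya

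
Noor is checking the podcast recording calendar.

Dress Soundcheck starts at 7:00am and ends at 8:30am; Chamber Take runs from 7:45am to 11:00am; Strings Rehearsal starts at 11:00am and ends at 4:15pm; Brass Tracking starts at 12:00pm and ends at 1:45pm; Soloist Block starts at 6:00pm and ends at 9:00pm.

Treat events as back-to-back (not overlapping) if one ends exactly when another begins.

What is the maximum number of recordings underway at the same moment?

2

Walk through starts and ends in time order (an end at T is processed before a start at T):
7:00am start Dress Soundcheck → 1
7:45am start Chamber Take → 2
8:30am end Dress Soundcheck → 1
11:00am end Chamber Take → 0
11:00am start Strings Rehearsal → 1
12:00pm start Brass Tracking → 2
1:45pm end Brass Tracking → 1
4:15pm end Strings Rehearsal → 0
6:00pm start Soloist Block → 1
9:00pm end Soloist Block → 0
Peak is 2, at 7:45am (Chamber Take, Dress Soundcheck).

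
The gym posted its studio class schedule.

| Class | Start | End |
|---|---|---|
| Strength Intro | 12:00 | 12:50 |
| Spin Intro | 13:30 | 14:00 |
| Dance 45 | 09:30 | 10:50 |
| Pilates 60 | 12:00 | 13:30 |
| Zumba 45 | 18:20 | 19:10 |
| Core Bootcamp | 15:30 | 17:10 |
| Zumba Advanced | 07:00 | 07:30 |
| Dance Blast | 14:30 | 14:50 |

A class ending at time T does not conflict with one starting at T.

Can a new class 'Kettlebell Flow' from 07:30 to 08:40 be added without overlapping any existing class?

Yes — the slot is free

Zumba Advanced: ends 07:30 at or before Kettlebell Flow starts 07:30 → clear.
Dance 45: starts 09:30 at or after Kettlebell Flow ends 08:40 → clear.
Strength Intro: starts 12:00 at or after Kettlebell Flow ends 08:40 → clear.
Pilates 60: starts 12:00 at or after Kettlebell Flow ends 08:40 → clear.
Spin Intro: starts 13:30 at or after Kettlebell Flow ends 08:40 → clear.
Dance Blast: starts 14:30 at or after Kettlebell Flow ends 08:40 → clear.
Core Bootcamp: starts 15:30 at or after Kettlebell Flow ends 08:40 → clear.
Zumba 45: starts 18:20 at or after Kettlebell Flow ends 08:40 → clear.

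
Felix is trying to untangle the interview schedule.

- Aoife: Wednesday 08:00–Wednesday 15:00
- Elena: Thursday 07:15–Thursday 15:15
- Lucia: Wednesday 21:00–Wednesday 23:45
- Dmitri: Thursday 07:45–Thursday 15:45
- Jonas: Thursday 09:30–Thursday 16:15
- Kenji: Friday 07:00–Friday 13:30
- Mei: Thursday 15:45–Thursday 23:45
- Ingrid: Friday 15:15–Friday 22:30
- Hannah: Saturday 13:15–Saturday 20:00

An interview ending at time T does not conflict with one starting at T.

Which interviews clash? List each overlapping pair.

Dmitri & Elena, Dmitri & Jonas, Elena & Jonas, Jonas & Mei

Sorted by start: Aoife, Lucia, Elena, Dmitri, Jonas, Mei, Kenji, Ingrid, Hannah.
Lucia starts after Aoife ends — done with Aoife.
Elena starts after Lucia ends — done with Lucia.
Dmitri starts before Elena ends → Elena and Dmitri overlap.
Jonas starts before Elena ends → Elena and Jonas overlap.
Mei starts after Elena ends — done with Elena.
Jonas starts before Dmitri ends → Dmitri and Jonas overlap.
Mei starts exactly when Dmitri ends (back-to-back, no overlap) — done with Dmitri.
Mei starts before Jonas ends → Jonas and Mei overlap.
Kenji starts after Jonas ends — done with Jonas.
Kenji starts after Mei ends — done with Mei.
Ingrid starts after Kenji ends — done with Kenji.
Hannah starts after Ingrid ends.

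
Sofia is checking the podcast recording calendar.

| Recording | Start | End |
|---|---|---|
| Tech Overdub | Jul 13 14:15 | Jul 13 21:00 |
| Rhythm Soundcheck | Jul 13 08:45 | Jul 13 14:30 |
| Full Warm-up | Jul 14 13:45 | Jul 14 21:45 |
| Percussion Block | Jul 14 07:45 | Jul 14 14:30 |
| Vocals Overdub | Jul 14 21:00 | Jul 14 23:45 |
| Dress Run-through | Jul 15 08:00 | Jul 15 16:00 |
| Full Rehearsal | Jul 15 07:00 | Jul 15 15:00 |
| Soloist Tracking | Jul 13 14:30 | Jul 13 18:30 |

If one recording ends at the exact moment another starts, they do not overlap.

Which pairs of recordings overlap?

Dress Run-through & Full Rehearsal, Full Warm-up & Percussion Block, Full Warm-up & Vocals Overdub, Rhythm Soundcheck & Tech Overdub, Soloist Tracking & Tech Overdub

Sorted by start: Rhythm Soundcheck, Tech Overdub, Soloist Tracking, Percussion Block, Full Warm-up, Vocals Overdub, Full Rehearsal, Dress Run-through.
Tech Overdub starts before Rhythm Soundcheck ends → Rhythm Soundcheck and Tech Overdub overlap.
Soloist Tracking starts exactly when Rhythm Soundcheck ends (back-to-back, no overlap), so Rhythm Soundcheck has no further overlaps.
Soloist Tracking starts before Tech Overdub ends → Tech Overdub and Soloist Tracking overlap.
Percussion Block starts after Tech Overdub ends, so Tech Overdub has no further overlaps.
Percussion Block starts after Soloist Tracking ends, so Soloist Tracking has no further overlaps.
Full Warm-up starts before Percussion Block ends → Percussion Block and Full Warm-up overlap.
Vocals Overdub starts after Percussion Block ends, so Percussion Block has no further overlaps.
Vocals Overdub starts before Full Warm-up ends → Full Warm-up and Vocals Overdub overlap.
Full Rehearsal starts after Full Warm-up ends, so Full Warm-up has no further overlaps.
Full Rehearsal starts after Vocals Overdub ends, so Vocals Overdub has no further overlaps.
Dress Run-through starts before Full Rehearsal ends → Full Rehearsal and Dress Run-through overlap.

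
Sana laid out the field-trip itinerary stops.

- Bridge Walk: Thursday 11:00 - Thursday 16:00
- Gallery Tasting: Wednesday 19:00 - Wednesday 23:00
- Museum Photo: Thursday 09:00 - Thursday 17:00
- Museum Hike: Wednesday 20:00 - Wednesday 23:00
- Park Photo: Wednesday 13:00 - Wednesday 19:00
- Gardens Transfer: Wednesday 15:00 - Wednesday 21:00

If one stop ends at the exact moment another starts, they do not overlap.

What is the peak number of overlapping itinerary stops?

Sweep the timeline, counting +1 at each start and −1 at each end (ends before starts at a tie):
Wednesday 13:00 start Park Photo → 1
Wednesday 15:00 start Gardens Transfer → 2
Wednesday 19:00 end Park Photo → 1
Wednesday 19:00 start Gallery Tasting → 2
Wednesday 20:00 start Museum Hike → 3
Wednesday 21:00 end Gardens Transfer → 2
Wednesday 23:00 end Gallery Tasting → 1
Wednesday 23:00 end Museum Hike → 0
Thursday 09:00 start Museum Photo → 1
Thursday 11:00 start Bridge Walk → 2
Thursday 16:00 end Bridge Walk → 1
Thursday 17:00 end Museum Photo → 0
Peak is 3, at Wednesday 20:00 (Gallery Tasting, Gardens Transfer, Museum Hike).

3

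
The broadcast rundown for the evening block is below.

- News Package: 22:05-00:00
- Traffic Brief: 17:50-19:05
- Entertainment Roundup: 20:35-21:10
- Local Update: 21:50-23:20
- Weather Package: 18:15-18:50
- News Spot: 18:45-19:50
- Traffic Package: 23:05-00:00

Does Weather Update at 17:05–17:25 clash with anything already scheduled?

Traffic Brief: starts 17:50 at or after Weather Update ends 17:25 → clear.
Weather Package: starts 18:15 at or after Weather Update ends 17:25 → clear.
News Spot: starts 18:45 at or after Weather Update ends 17:25 → clear.
Entertainment Roundup: starts 20:35 at or after Weather Update ends 17:25 → clear.
Local Update: starts 21:50 at or after Weather Update ends 17:25 → clear.
News Package: starts 22:05 at or after Weather Update ends 17:25 → clear.
Traffic Package: starts 23:05 at or after Weather Update ends 17:25 → clear.

No — it doesn't clash with anything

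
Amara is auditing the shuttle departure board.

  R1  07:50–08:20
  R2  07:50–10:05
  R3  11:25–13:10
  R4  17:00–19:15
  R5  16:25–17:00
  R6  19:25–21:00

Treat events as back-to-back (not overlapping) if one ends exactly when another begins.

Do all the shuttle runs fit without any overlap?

No

Sorted by start: R1, R2, R3, R5, R4, R6.
R2 starts before R1 ends → R1 and R2 overlap.
That's a conflict, so the schedule is not conflict-free.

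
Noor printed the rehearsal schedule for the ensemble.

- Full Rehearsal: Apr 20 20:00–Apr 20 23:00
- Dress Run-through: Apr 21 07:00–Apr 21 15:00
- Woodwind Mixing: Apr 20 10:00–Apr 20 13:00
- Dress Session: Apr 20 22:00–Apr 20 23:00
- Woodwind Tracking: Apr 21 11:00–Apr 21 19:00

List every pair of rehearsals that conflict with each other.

Dress Run-through & Woodwind Tracking, Dress Session & Full Rehearsal

Sorted by start: Woodwind Mixing, Full Rehearsal, Dress Session, Dress Run-through, Woodwind Tracking.
Full Rehearsal starts after Woodwind Mixing ends — done with Woodwind Mixing.
Dress Session starts before Full Rehearsal ends → Full Rehearsal and Dress Session overlap.
Dress Run-through starts after Full Rehearsal ends — done with Full Rehearsal.
Dress Run-through starts after Dress Session ends — done with Dress Session.
Woodwind Tracking starts before Dress Run-through ends → Dress Run-through and Woodwind Tracking overlap.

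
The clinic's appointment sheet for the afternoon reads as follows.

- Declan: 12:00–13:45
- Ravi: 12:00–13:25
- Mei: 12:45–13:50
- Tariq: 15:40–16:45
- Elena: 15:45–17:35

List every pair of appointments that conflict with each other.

Two intervals overlap when each starts before the other ends.
Sorted by start: Declan, Ravi, Mei, Tariq, Elena.
Ravi starts before Declan ends → Declan and Ravi overlap.
Mei starts before Declan ends → Declan and Mei overlap.
Tariq starts after Declan ends, so Declan has no further overlaps.
Mei starts before Ravi ends → Ravi and Mei overlap.
Tariq starts after Ravi ends, so Ravi has no further overlaps.
Tariq starts after Mei ends, so Mei has no further overlaps.
Elena starts before Tariq ends → Tariq and Elena overlap.

Declan & Mei, Declan & Ravi, Elena & Tariq, Mei & Ravi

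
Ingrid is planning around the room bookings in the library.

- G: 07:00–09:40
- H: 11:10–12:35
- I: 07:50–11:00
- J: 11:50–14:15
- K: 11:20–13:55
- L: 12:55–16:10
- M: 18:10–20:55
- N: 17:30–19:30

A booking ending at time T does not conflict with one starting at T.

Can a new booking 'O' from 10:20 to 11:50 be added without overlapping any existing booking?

No — it overlaps H, I, K

G: ends 09:40 at or before O starts 10:20 → clear.
I: starts 07:50 before O ends 11:50, and ends 11:00 after O starts 10:20 → overlap.
H: starts 11:10 before O ends 11:50, and ends 12:35 after O starts 10:20 → overlap.
K: starts 11:20 before O ends 11:50, and ends 13:55 after O starts 10:20 → overlap.
J: starts 11:50 at or after O ends 11:50 → clear.
L: starts 12:55 at or after O ends 11:50 → clear.
N: starts 17:30 at or after O ends 11:50 → clear.
M: starts 18:10 at or after O ends 11:50 → clear.
O overlaps H, I, K.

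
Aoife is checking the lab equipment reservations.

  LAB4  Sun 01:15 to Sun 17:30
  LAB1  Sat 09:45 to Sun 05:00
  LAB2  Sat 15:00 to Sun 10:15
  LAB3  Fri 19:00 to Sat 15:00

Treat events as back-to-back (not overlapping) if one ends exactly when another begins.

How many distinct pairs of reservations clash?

4

Sorted by start: LAB3, LAB1, LAB2, LAB4.
LAB1 starts before LAB3 ends → LAB3 and LAB1 overlap.
LAB2 starts exactly when LAB3 ends (back-to-back, no overlap), so nothing later overlaps LAB3 either.
LAB2 starts before LAB1 ends → LAB1 and LAB2 overlap.
LAB4 starts before LAB1 ends → LAB1 and LAB4 overlap.
LAB4 starts before LAB2 ends → LAB2 and LAB4 overlap.
Overlapping pairs: LAB1 & LAB2, LAB1 & LAB3, LAB1 & LAB4, LAB2 & LAB4 — 4 in total.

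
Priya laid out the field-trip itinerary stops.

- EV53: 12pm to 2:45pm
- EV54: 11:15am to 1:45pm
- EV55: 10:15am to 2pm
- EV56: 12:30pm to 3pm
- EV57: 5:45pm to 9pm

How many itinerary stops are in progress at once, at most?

Walk through starts and ends in time order (an end at T is processed before a start at T):
10:15am start EV55 → 1
11:15am start EV54 → 2
12pm start EV53 → 3
12:30pm start EV56 → 4
1:45pm end EV54 → 3
2pm end EV55 → 2
2:45pm end EV53 → 1
3pm end EV56 → 0
5:45pm start EV57 → 1
9pm end EV57 → 0
Peak is 4, at 12:30pm (EV53, EV54, EV55, EV56).

4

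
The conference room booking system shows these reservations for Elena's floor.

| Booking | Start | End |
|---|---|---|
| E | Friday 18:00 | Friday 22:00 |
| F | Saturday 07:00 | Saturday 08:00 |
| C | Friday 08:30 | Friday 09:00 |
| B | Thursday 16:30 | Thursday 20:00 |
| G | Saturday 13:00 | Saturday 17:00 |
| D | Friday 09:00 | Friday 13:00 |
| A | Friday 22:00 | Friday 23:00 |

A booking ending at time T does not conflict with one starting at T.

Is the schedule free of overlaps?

Sorted by start: B, C, D, E, A, F, G.
C starts after B ends; B is clear from here.
D starts exactly when C ends (back-to-back, no overlap); C is clear from here.
E starts after D ends; D is clear from here.
A starts exactly when E ends (back-to-back, no overlap); E is clear from here.
F starts after A ends; A is clear from here.
G starts after F ends.
Every pair is clear; the schedule has no overlaps.

Yes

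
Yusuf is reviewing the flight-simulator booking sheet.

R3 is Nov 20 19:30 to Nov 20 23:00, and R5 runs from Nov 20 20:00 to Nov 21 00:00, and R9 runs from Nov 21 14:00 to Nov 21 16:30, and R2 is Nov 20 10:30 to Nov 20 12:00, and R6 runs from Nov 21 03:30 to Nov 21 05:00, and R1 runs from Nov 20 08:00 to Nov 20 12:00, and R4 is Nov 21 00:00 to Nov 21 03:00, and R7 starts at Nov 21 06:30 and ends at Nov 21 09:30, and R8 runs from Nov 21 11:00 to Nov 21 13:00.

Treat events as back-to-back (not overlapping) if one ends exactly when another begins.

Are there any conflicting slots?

Two intervals overlap when each starts before the other ends.
Sorted by start: R1, R2, R3, R5, R4, R6, R7, R8, R9.
R2 starts before R1 ends → R1 and R2 overlap.
That's a conflict, so the schedule is not conflict-free.

Yes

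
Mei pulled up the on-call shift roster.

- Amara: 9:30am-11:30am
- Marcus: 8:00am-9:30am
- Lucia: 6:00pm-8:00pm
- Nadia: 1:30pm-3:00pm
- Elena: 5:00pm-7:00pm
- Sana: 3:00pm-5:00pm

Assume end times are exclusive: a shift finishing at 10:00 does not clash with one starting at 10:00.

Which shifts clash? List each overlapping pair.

Elena & Lucia

Sorted by start: Marcus, Amara, Nadia, Sana, Elena, Lucia.
Amara starts exactly when Marcus ends (back-to-back, no overlap) — done with Marcus.
Nadia starts after Amara ends — done with Amara.
Sana starts exactly when Nadia ends (back-to-back, no overlap) — done with Nadia.
Elena starts exactly when Sana ends (back-to-back, no overlap) — done with Sana.
Lucia starts before Elena ends → Elena and Lucia overlap.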